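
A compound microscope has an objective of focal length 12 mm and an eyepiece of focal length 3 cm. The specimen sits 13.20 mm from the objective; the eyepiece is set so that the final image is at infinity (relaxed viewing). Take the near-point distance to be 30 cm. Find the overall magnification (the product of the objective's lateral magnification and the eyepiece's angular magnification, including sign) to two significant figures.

-100

Convert to cm: f_obj = 12 mm = 1.2 cm; d_o = 13.20 mm = 1.32 cm.
Objective: 1/d_i = 1/f_obj - 1/d_o = 1/1.2 - 1/1.32 = 0.07576 cm^-1, so d_i = 13.200 cm.
m_obj = -d_i/d_o = -13.200/1.32 = -10.000.
Eyepiece angular magnification (image at infinity): M_eye = D/f_e = 30/3 = 10.000.
Overall M = m_obj x M_eye = (-10.000)(10.000) = -100.00.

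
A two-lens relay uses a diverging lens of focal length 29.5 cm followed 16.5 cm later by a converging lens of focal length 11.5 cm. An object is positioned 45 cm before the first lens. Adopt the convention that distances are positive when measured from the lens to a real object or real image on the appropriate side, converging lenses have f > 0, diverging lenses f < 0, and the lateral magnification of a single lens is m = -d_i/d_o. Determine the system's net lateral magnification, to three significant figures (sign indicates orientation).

-0.200

First lens: d_i1 = 1/(1/(-29.5) - 1/45) = -17.819 cm.
m_1 = -(-17.819)/45 = 0.3960.
With d_i1 < 0 the first image is virtual and lies on the object side; the object distance for lens 2 is d_o2 = 16.5 - (-17.819) = 34.319 cm.
Second lens: d_i2 = 1/(1/11.5 - 1/(34.319)) = 17.296 cm.
m_2 = -(17.296)/(34.319) = -0.5040.
The system's lateral magnification is m_1 m_2 = (0.3960)(-0.5040) = -0.1996.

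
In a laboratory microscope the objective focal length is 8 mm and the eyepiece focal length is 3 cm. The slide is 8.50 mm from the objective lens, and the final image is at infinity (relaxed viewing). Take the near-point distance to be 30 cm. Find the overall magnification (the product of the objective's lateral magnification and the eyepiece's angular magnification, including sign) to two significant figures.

-160

Convert to cm: f_obj = 8 mm = 0.8 cm; d_o = 8.50 mm = 0.85 cm.
Objective: 1/d_i = 1/f_obj - 1/d_o = 1/0.8 - 1/0.85 = 0.07353 cm^-1, so d_i = 13.600 cm.
m_obj = -d_i/d_o = -13.600/0.85 = -16.000.
Eyepiece angular magnification (image at infinity): M_eye = D/f_e = 30/3 = 10.000.
Overall M = m_obj x M_eye = (-16.000)(10.000) = -160.00.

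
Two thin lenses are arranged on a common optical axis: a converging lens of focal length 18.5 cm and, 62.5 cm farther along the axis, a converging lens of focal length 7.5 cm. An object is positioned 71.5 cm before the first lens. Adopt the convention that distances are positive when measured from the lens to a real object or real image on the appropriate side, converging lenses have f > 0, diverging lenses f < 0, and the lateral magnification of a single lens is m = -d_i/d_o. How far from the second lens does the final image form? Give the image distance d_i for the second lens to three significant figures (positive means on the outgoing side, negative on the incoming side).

9.37 cm

Lens 1: 1/d_i1 = 1/f_1 - 1/d_o1 = 1/18.5 - 1/71.5 = 0.04007 cm^-1, so d_i1 = 24.958 cm.
The intermediate image is 24.958 cm to the right of lens 1, so d_o2 = L - d_i1 = 62.5 - 24.958 = 37.542 cm.
Lens 2: 1/d_i2 = 1/f_2 - 1/d_o2 = 1/7.5 - 1/(37.542) = 0.10670 cm^-1, so d_i2 = 9.372 cm.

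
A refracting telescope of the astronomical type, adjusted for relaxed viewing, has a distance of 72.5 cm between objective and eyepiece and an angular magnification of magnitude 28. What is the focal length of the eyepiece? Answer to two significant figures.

In normal adjustment the tube length equals f_obj + f_eye and |M| = f_obj/f_eye.
So f_obj = 28 f_eye and 28 f_eye + f_eye = 72.5 cm, giving f_eye = 72.5/29 = 2.500 cm and f_obj = 70.000 cm.

2.5 cm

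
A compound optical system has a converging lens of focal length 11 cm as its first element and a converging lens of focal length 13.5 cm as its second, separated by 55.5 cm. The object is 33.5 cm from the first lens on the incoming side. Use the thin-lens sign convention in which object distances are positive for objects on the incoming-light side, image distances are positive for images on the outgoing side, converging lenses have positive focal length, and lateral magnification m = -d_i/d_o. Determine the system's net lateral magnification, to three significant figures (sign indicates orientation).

0.258

First lens: d_i1 = 1/(1/11 - 1/33.5) = 16.378 cm.
m_1 = -(16.378)/33.5 = -0.4889.
The intermediate image is 16.378 cm to the right of lens 1, so d_o2 = L - d_i1 = 55.5 - 16.378 = 39.122 cm.
Second lens: d_i2 = 1/(1/13.5 - 1/(39.122)) = 20.613 cm.
m_2 = -(20.613)/(39.122) = -0.5269.
The system's lateral magnification is m_1 m_2 = (-0.4889)(-0.5269) = 0.2576.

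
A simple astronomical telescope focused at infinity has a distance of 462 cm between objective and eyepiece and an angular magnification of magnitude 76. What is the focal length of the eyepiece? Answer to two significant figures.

6.0 cm

In normal adjustment the tube length equals f_obj + f_eye and |M| = f_obj/f_eye.
So f_obj = 76 f_eye and 76 f_eye + f_eye = 462 cm, giving f_eye = 462/77 = 6.000 cm and f_obj = 456.000 cm.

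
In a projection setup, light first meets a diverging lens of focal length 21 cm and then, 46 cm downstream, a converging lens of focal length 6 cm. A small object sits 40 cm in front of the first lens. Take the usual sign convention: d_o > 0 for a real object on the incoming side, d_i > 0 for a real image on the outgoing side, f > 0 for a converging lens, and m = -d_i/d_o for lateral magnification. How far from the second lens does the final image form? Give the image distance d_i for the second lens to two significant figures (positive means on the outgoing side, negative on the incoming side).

6.7 cm

Applying the thin-lens equation to the first lens, 1/(-21) = 1/40 + 1/d_i1, which gives d_i1 = -13.770 cm.
With d_i1 < 0 the first image is virtual and lies on the object side; the object distance for lens 2 is d_o2 = 46 - (-13.770) = 59.770 cm.
Applying the thin-lens equation again with f_2 = 6 cm and d_o2 = 59.770 cm gives d_i2 = 6.670 cm.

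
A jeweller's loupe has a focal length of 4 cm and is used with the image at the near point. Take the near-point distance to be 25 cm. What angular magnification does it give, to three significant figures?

7.25

M = 1 + D/f = 1 + 25/4 = 7.250.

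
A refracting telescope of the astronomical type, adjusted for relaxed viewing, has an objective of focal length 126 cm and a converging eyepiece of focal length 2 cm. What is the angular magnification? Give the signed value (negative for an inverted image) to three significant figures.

-63.0

M = -f_obj/f_eye = -126/(2) = -63.000.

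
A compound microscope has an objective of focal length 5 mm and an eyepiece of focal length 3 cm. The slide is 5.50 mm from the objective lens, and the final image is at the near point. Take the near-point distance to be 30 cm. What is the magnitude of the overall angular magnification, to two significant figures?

110

Convert to cm: f_obj = 5 mm = 0.5 cm; d_o = 5.50 mm = 0.55 cm.
Objective: 1/d_i = 1/f_obj - 1/d_o = 1/0.5 - 1/0.55 = 0.18182 cm^-1, so d_i = 5.500 cm.
m_obj = -d_i/d_o = -5.500/0.55 = -10.000.
Eyepiece angular magnification (image at near point): M_eye = 1 + D/f_e = 1 + 30/3 = 11.000.
Overall M = m_obj x M_eye = (-10.000)(11.000) = -110.00.
|M| = 110.00.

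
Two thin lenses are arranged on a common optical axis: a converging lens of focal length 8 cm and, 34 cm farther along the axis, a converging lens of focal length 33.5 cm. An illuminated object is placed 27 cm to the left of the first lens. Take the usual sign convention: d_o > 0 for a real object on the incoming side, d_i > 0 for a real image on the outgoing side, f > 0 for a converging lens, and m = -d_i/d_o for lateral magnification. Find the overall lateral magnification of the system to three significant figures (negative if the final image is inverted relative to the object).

-1.30

Applying the thin-lens equation to the first lens, 1/8 = 1/27 + 1/d_i1, which gives d_i1 = 11.368 cm.
Its lateral magnification is m_1 = -d_i1/d_o1 = -(11.368)/27 = -0.4211.
That image sits 22.632 cm in front of the second lens, so d_o2 = 22.632 cm.
Applying the thin-lens equation again with f_2 = 33.5 cm and d_o2 = 22.632 cm gives d_i2 = -69.758 cm.
m_2 = -(-69.758)/(22.632) = 3.0823.
Total m = m_1 x m_2 = (-0.4211)(3.0823) = -1.2978.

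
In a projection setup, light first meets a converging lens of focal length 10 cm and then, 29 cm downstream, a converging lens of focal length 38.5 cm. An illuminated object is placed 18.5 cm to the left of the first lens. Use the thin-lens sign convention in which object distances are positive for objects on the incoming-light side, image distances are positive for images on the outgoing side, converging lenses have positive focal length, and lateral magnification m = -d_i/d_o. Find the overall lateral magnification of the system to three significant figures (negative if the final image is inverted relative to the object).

First lens: d_i1 = 1/(1/10 - 1/18.5) = 21.765 cm.
m_1 = -(21.765)/18.5 = -1.1765.
Object distance for lens 2: d_o2 = 29 - 21.765 = 7.235 cm.
Second lens: d_i2 = 1/(1/38.5 - 1/(7.235)) = -8.910 cm.
m_2 = -(-8.910)/(7.235) = 1.2314.
The system's lateral magnification is m_1 m_2 = (-1.1765)(1.2314) = -1.4487.

-1.45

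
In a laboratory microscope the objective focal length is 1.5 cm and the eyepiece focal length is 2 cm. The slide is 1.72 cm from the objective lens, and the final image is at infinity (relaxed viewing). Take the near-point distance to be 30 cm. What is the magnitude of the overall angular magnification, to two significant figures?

100

Objective: 1/d_i = 1/f_obj - 1/d_o = 1/1.5 - 1/1.72 = 0.08527 cm^-1, so d_i = 11.727 cm.
m_obj = -d_i/d_o = -11.727/1.72 = -6.818.
Eyepiece angular magnification (image at infinity): M_eye = D/f_e = 30/2 = 15.000.
Overall M = m_obj x M_eye = (-6.818)(15.000) = -102.27.
|M| = 102.27.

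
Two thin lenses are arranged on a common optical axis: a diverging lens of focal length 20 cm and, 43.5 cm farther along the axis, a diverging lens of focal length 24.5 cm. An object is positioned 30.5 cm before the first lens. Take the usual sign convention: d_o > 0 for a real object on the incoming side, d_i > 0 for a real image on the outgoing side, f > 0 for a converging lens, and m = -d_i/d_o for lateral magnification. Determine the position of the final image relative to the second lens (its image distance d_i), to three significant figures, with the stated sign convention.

-17.0 cm

First lens: d_i1 = 1/(1/(-20) - 1/30.5) = -12.079 cm.
The intermediate image is virtual, 12.079 cm to the left of lens 1, so d_o2 = L - d_i1 = 43.5 - (-12.079) = 55.579 cm.
Second lens: d_i2 = 1/(1/(-24.5) - 1/(55.579)) = -17.004 cm.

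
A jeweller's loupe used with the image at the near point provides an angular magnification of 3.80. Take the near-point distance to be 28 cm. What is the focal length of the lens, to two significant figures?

For the image at the near point, M = 1 + D/f.
f = D/(M - 1) = 28/(3.8 - 1) = 10.000 cm.

10 cm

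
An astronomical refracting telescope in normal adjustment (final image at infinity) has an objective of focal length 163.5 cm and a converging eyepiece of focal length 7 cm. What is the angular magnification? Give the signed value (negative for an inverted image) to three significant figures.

M = -f_obj/f_eye = -163.5/(7) = -23.357.

-23.4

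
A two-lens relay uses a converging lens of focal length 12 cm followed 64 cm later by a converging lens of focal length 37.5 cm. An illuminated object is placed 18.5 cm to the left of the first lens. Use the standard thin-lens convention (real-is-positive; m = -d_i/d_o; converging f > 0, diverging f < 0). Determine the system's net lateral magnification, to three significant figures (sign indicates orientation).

-9.05

Lens 1: 1/d_i1 = 1/f_1 - 1/d_o1 = 1/12 - 1/18.5 = 0.02928 cm^-1, so d_i1 = 34.154 cm.
m_1 = -(34.154)/18.5 = -1.8462.
That image sits 29.846 cm in front of the second lens, so d_o2 = 29.846 cm.
Lens 2: 1/d_i2 = 1/f_2 - 1/d_o2 = 1/37.5 - 1/(29.846) = -0.00684 cm^-1, so d_i2 = -146.231 cm.
m_2 = -(-146.231)/(29.846) = 4.8995.
The system's lateral magnification is m_1 m_2 = (-1.8462)(4.8995) = -9.0452.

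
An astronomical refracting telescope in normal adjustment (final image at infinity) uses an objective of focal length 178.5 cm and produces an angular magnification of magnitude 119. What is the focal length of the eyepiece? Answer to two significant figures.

1.5 cm

|M| = f_obj/f_eye, so f_eye = f_obj/|M| = 178.5/119.0 = 1.500 cm.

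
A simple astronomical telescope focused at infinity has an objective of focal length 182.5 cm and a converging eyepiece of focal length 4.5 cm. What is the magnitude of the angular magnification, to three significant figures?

|M| = f_obj/|f_eye| = 182.5/4.5 = 40.556.

40.6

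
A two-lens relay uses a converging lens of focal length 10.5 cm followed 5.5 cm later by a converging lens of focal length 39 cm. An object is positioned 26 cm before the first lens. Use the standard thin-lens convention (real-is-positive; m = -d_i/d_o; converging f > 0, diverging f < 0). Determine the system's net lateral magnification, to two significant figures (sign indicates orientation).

Applying the thin-lens equation to the first lens, 1/10.5 = 1/26 + 1/d_i1, which gives d_i1 = 17.613 cm.
Its lateral magnification is m_1 = -d_i1/d_o1 = -(17.613)/26 = -0.6774.
Since 17.613 cm > 5.5 cm, the first image lies past the second lens and serves as a virtual object: d_o2 = L - d_i1 = -12.113 cm.
Applying the thin-lens equation again with f_2 = 39 cm and d_o2 = -12.113 cm gives d_i2 = 9.242 cm.
m_2 = -(9.242)/(-12.113) = 0.7630.
The system's lateral magnification is m_1 m_2 = (-0.6774)(0.7630) = -0.5169.

-0.52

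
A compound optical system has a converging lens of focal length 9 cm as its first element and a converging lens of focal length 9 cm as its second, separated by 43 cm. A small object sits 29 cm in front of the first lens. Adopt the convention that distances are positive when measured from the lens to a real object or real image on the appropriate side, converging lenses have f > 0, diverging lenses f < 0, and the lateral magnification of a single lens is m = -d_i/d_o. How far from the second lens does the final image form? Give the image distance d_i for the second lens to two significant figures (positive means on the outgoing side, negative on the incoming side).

13 cm

Lens 1: 1/d_i1 = 1/f_1 - 1/d_o1 = 1/9 - 1/29 = 0.07663 cm^-1, so d_i1 = 13.050 cm.
The intermediate image is 13.050 cm to the right of lens 1, so d_o2 = L - d_i1 = 43 - 13.050 = 29.950 cm.
Lens 2: 1/d_i2 = 1/f_2 - 1/d_o2 = 1/9 - 1/(29.950) = 0.07772 cm^-1, so d_i2 = 12.866 cm.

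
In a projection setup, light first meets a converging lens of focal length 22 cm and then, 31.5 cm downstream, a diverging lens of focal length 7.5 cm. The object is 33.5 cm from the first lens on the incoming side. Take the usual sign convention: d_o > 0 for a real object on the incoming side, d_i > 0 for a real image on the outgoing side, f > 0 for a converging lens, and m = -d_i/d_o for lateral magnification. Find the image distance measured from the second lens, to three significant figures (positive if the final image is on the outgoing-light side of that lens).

Applying the thin-lens equation to the first lens, 1/22 = 1/33.5 + 1/d_i1, which gives d_i1 = 64.087 cm.
Since 64.087 cm > 31.5 cm, the first image lies past the second lens and serves as a virtual object: d_o2 = L - d_i1 = -32.587 cm.
Applying the thin-lens equation again with f_2 = -7.5 cm and d_o2 = -32.587 cm gives d_i2 = -9.742 cm.

-9.74 cm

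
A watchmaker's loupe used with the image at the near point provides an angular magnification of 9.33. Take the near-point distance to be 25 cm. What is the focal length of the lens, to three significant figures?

For the image at the near point, M = 1 + D/f.
f = D/(M - 1) = 25/(9.33 - 1) = 3.001 cm.

3.00 cm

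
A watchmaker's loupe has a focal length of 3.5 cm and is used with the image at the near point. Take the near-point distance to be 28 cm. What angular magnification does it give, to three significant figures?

9.00

M = 1 + D/f = 1 + 28/3.5 = 9.000.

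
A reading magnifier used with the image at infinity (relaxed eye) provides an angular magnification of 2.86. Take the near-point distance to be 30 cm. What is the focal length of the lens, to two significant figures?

10 cm

For the image at infinity, M = D/f.
f = D/M = 30/2.86 = 10.490 cm.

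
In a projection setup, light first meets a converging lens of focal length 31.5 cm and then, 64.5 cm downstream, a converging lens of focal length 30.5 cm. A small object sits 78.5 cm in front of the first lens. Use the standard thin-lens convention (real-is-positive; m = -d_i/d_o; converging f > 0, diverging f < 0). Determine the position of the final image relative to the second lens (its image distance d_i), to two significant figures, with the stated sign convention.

-19 cm

First lens: d_i1 = 1/(1/31.5 - 1/78.5) = 52.612 cm.
The intermediate image is 52.612 cm to the right of lens 1, so d_o2 = L - d_i1 = 64.5 - 52.612 = 11.888 cm.
Second lens: d_i2 = 1/(1/30.5 - 1/(11.888)) = -19.482 cm.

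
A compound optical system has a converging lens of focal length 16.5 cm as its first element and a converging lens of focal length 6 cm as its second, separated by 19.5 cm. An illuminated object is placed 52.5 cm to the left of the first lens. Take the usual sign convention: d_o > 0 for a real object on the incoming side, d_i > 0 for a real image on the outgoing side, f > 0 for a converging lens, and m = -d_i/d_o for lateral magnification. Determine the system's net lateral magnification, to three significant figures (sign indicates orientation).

-0.260

Applying the thin-lens equation to the first lens, 1/16.5 = 1/52.5 + 1/d_i1, which gives d_i1 = 24.062 cm.
Its lateral magnification is m_1 = -d_i1/d_o1 = -(24.062)/52.5 = -0.4583.
This image would form 24.062 cm past lens 1, i.e. 4.562 cm beyond lens 2, so it is a virtual object for lens 2: d_o2 = 19.5 - 24.062 = -4.562 cm.
Applying the thin-lens equation again with f_2 = 6 cm and d_o2 = -4.562 cm gives d_i2 = 2.592 cm.
m_2 = -(2.592)/(-4.562) = 0.5680.
Overall magnification: m = m_1 m_2 = -0.2604.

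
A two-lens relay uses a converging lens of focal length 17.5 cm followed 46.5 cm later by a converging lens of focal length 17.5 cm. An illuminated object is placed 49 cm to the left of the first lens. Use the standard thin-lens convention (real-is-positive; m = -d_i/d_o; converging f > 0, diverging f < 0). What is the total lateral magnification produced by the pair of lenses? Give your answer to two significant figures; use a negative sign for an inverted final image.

5.5

Applying the thin-lens equation to the first lens, 1/17.5 = 1/49 + 1/d_i1, which gives d_i1 = 27.222 cm.
Its lateral magnification is m_1 = -d_i1/d_o1 = -(27.222)/49 = -0.5556.
The intermediate image is 27.222 cm to the right of lens 1, so d_o2 = L - d_i1 = 46.5 - 27.222 = 19.278 cm.
Applying the thin-lens equation again with f_2 = 17.5 cm and d_o2 = 19.278 cm gives d_i2 = 189.766 cm.
m_2 = -(189.766)/(19.278) = -9.8438.
Total m = m_1 x m_2 = (-0.5556)(-9.8438) = 5.4688.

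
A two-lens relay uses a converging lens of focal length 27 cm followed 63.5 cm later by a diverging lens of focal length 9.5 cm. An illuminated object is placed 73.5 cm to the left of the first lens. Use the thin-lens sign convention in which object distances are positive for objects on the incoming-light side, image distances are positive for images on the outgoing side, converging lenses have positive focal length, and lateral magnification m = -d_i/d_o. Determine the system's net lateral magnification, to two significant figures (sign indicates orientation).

Lens 1: 1/d_i1 = 1/f_1 - 1/d_o1 = 1/27 - 1/73.5 = 0.02343 cm^-1, so d_i1 = 42.677 cm.
m_1 = -(42.677)/73.5 = -0.5806.
Object distance for lens 2: d_o2 = 63.5 - 42.677 = 20.823 cm.
Lens 2: 1/d_i2 = 1/f_2 - 1/d_o2 = 1/(-9.5) - 1/(20.823) = -0.15329 cm^-1, so d_i2 = -6.524 cm.
m_2 = -(-6.524)/(20.823) = 0.3133.
Overall magnification: m = m_1 m_2 = -0.1819.

-0.18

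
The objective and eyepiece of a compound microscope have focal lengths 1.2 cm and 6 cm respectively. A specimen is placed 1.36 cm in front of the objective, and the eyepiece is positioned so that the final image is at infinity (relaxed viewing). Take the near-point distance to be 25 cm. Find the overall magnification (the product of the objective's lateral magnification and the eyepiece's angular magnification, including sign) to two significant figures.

Objective: 1/d_i = 1/f_obj - 1/d_o = 1/1.2 - 1/1.36 = 0.09804 cm^-1, so d_i = 10.200 cm.
m_obj = -d_i/d_o = -10.200/1.36 = -7.500.
Eyepiece angular magnification (image at infinity): M_eye = D/f_e = 25/6 = 4.167.
Overall M = m_obj x M_eye = (-7.500)(4.167) = -31.25.

-31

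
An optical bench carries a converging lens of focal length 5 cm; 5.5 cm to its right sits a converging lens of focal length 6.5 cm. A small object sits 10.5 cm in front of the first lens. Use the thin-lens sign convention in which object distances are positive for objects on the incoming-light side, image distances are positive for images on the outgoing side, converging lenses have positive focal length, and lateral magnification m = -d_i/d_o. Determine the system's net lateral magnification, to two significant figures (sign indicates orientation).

-0.56

Applying the thin-lens equation to the first lens, 1/5 = 1/10.5 + 1/d_i1, which gives d_i1 = 9.545 cm.
Its lateral magnification is m_1 = -d_i1/d_o1 = -(9.545)/10.5 = -0.9091.
Since 9.545 cm > 5.5 cm, the first image lies past the second lens and serves as a virtual object: d_o2 = L - d_i1 = -4.045 cm.
Applying the thin-lens equation again with f_2 = 6.5 cm and d_o2 = -4.045 cm gives d_i2 = 2.494 cm.
m_2 = -(2.494)/(-4.045) = 0.6164.
The system's lateral magnification is m_1 m_2 = (-0.9091)(0.6164) = -0.5603.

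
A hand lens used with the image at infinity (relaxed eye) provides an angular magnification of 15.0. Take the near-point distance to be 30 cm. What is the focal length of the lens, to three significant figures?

2.00 cm

For the image at infinity, M = D/f.
f = D/M = 30/15.0 = 2.000 cm.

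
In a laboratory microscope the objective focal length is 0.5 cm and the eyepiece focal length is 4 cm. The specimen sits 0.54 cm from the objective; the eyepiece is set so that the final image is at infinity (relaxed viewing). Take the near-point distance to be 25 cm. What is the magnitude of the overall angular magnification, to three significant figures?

78.1

Objective: 1/d_i = 1/f_obj - 1/d_o = 1/0.5 - 1/0.54 = 0.14815 cm^-1, so d_i = 6.750 cm.
m_obj = -d_i/d_o = -6.750/0.54 = -12.500.
Eyepiece angular magnification (image at infinity): M_eye = D/f_e = 25/4 = 6.250.
Overall M = m_obj x M_eye = (-12.500)(6.250) = -78.12.
|M| = 78.12.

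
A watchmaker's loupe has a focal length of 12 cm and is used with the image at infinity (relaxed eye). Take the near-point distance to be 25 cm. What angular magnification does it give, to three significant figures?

M = D/f = 25/12 = 2.083.

2.08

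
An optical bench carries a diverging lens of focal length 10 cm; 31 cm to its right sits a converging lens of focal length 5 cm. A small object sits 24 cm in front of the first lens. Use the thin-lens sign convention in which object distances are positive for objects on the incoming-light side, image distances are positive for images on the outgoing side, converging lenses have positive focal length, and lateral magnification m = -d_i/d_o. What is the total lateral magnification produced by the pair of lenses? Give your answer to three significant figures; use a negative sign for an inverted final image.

-0.0445

Lens 1: 1/d_i1 = 1/f_1 - 1/d_o1 = 1/(-10) - 1/24 = -0.14167 cm^-1, so d_i1 = -7.059 cm.
m_1 = -(-7.059)/24 = 0.2941.
With d_i1 < 0 the first image is virtual and lies on the object side; the object distance for lens 2 is d_o2 = 31 - (-7.059) = 38.059 cm.
Lens 2: 1/d_i2 = 1/f_2 - 1/d_o2 = 1/5 - 1/(38.059) = 0.17372 cm^-1, so d_i2 = 5.756 cm.
m_2 = -(5.756)/(38.059) = -0.1512.
The system's lateral magnification is m_1 m_2 = (0.2941)(-0.1512) = -0.0445.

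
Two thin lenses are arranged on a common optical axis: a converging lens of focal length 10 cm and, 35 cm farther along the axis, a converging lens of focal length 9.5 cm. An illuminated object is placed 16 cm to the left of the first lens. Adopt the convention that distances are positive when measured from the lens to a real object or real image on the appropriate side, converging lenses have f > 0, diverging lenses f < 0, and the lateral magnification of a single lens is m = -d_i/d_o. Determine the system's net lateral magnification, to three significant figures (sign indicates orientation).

-13.6

First lens: d_i1 = 1/(1/10 - 1/16) = 26.667 cm.
m_1 = -(26.667)/16 = -1.6667.
Object distance for lens 2: d_o2 = 35 - 26.667 = 8.333 cm.
Second lens: d_i2 = 1/(1/9.5 - 1/(8.333)) = -67.857 cm.
m_2 = -(-67.857)/(8.333) = 8.1429.
The system's lateral magnification is m_1 m_2 = (-1.6667)(8.1429) = -13.5714.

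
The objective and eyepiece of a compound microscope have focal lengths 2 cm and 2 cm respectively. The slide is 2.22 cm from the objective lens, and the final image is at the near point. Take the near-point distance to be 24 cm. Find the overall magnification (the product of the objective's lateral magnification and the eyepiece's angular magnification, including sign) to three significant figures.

-118

Objective: 1/d_i = 1/f_obj - 1/d_o = 1/2 - 1/2.22 = 0.04955 cm^-1, so d_i = 20.182 cm.
m_obj = -d_i/d_o = -20.182/2.22 = -9.091.
Eyepiece angular magnification (image at near point): M_eye = 1 + D/f_e = 1 + 24/2 = 13.000.
Overall M = m_obj x M_eye = (-9.091)(13.000) = -118.18.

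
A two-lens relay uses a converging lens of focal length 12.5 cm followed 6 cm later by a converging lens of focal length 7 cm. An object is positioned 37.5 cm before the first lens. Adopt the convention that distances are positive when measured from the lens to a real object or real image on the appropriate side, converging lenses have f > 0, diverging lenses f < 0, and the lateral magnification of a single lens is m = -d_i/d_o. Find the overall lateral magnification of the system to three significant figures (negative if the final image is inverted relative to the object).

Applying the thin-lens equation to the first lens, 1/12.5 = 1/37.5 + 1/d_i1, which gives d_i1 = 18.750 cm.
Its lateral magnification is m_1 = -d_i1/d_o1 = -(18.750)/37.5 = -0.5000.
This image would form 18.750 cm past lens 1, i.e. 12.750 cm beyond lens 2, so it is a virtual object for lens 2: d_o2 = 6 - 18.750 = -12.750 cm.
Applying the thin-lens equation again with f_2 = 7 cm and d_o2 = -12.750 cm gives d_i2 = 4.519 cm.
m_2 = -(4.519)/(-12.750) = 0.3544.
Total m = m_1 x m_2 = (-0.5000)(0.3544) = -0.1772.

-0.177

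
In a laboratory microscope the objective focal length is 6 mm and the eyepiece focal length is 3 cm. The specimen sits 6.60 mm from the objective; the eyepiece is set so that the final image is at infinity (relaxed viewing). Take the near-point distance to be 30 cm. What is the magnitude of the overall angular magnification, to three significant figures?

Convert to cm: f_obj = 6 mm = 0.6 cm; d_o = 6.60 mm = 0.66 cm.
Objective: 1/d_i = 1/f_obj - 1/d_o = 1/0.6 - 1/0.66 = 0.15152 cm^-1, so d_i = 6.600 cm.
m_obj = -d_i/d_o = -6.600/0.66 = -10.000.
Eyepiece angular magnification (image at infinity): M_eye = D/f_e = 30/3 = 10.000.
Overall M = m_obj x M_eye = (-10.000)(10.000) = -100.00.
|M| = 100.00.

100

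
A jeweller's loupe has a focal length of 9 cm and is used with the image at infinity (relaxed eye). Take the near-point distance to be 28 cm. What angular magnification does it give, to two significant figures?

M = D/f = 28/9 = 3.111.

3.1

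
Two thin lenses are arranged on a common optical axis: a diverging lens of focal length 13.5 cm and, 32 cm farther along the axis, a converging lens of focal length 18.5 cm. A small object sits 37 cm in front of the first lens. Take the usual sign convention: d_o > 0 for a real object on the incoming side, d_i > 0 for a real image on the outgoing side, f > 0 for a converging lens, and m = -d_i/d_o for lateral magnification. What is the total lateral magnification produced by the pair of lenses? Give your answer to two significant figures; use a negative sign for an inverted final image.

First lens: d_i1 = 1/(1/(-13.5) - 1/37) = -9.891 cm.
m_1 = -(-9.891)/37 = 0.2673.
With d_i1 < 0 the first image is virtual and lies on the object side; the object distance for lens 2 is d_o2 = 32 - (-9.891) = 41.891 cm.
Second lens: d_i2 = 1/(1/18.5 - 1/(41.891)) = 33.132 cm.
m_2 = -(33.132)/(41.891) = -0.7909.
Total m = m_1 x m_2 = (0.2673)(-0.7909) = -0.2114.

-0.21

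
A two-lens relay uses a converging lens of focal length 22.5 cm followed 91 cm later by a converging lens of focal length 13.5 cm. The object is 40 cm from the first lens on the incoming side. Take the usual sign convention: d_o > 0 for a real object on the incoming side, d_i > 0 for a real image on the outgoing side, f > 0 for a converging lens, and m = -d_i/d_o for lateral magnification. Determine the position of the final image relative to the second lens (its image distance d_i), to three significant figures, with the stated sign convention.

20.5 cm

Lens 1: 1/d_i1 = 1/f_1 - 1/d_o1 = 1/22.5 - 1/40 = 0.01944 cm^-1, so d_i1 = 51.429 cm.
That image sits 39.571 cm in front of the second lens, so d_o2 = 39.571 cm.
Lens 2: 1/d_i2 = 1/f_2 - 1/d_o2 = 1/13.5 - 1/(39.571) = 0.04880 cm^-1, so d_i2 = 20.490 cm.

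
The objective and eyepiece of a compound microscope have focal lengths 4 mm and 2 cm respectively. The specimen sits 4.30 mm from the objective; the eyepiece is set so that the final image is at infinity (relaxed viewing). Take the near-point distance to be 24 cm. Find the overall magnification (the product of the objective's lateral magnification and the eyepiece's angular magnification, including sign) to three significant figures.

Convert to cm: f_obj = 4 mm = 0.4 cm; d_o = 4.30 mm = 0.43 cm.
Objective: 1/d_i = 1/f_obj - 1/d_o = 1/0.4 - 1/0.43 = 0.17442 cm^-1, so d_i = 5.733 cm.
m_obj = -d_i/d_o = -5.733/0.43 = -13.333.
Eyepiece angular magnification (image at infinity): M_eye = D/f_e = 24/2 = 12.000.
Overall M = m_obj x M_eye = (-13.333)(12.000) = -160.00.

-160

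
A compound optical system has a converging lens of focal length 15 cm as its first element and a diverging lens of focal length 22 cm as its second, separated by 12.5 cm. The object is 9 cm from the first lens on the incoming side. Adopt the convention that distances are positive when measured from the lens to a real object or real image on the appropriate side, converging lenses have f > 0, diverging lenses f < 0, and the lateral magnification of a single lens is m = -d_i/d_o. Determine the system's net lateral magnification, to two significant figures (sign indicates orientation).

0.96

Lens 1: 1/d_i1 = 1/f_1 - 1/d_o1 = 1/15 - 1/9 = -0.04444 cm^-1, so d_i1 = -22.500 cm.
m_1 = -(-22.500)/9 = 2.5000.
The intermediate image is virtual, 22.500 cm to the left of lens 1, so d_o2 = L - d_i1 = 12.5 - (-22.500) = 35.000 cm.
Lens 2: 1/d_i2 = 1/f_2 - 1/d_o2 = 1/(-22) - 1/(35.000) = -0.07403 cm^-1, so d_i2 = -13.509 cm.
m_2 = -(-13.509)/(35.000) = 0.3860.
The system's lateral magnification is m_1 m_2 = (2.5000)(0.3860) = 0.9649.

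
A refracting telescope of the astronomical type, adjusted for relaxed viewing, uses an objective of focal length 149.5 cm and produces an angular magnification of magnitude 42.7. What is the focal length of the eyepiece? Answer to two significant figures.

3.5 cm

|M| = f_obj/f_eye, so f_eye = f_obj/|M| = 149.5/42.7 = 3.501 cm.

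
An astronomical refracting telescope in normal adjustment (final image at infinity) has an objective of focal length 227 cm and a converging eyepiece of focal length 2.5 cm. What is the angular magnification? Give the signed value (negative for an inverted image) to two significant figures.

M = -f_obj/f_eye = -227/(2.5) = -90.800.

-91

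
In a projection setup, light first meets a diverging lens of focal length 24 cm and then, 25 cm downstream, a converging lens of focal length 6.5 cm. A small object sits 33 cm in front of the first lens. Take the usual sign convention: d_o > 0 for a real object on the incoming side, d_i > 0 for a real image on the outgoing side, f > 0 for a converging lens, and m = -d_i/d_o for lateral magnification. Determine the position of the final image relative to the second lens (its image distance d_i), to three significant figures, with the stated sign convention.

Applying the thin-lens equation to the first lens, 1/(-24) = 1/33 + 1/d_i1, which gives d_i1 = -13.895 cm.
The intermediate image is virtual, 13.895 cm to the left of lens 1, so d_o2 = L - d_i1 = 25 - (-13.895) = 38.895 cm.
Applying the thin-lens equation again with f_2 = 6.5 cm and d_o2 = 38.895 cm gives d_i2 = 7.804 cm.

7.80 cm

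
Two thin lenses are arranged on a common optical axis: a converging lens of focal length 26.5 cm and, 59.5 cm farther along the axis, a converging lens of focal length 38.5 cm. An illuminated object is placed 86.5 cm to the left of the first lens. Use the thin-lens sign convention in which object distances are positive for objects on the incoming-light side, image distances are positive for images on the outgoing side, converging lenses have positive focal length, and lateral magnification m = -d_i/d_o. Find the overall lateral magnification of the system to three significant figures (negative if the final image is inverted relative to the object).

Lens 1: 1/d_i1 = 1/f_1 - 1/d_o1 = 1/26.5 - 1/86.5 = 0.02618 cm^-1, so d_i1 = 38.204 cm.
m_1 = -(38.204)/86.5 = -0.4417.
Object distance for lens 2: d_o2 = 59.5 - 38.204 = 21.296 cm.
Lens 2: 1/d_i2 = 1/f_2 - 1/d_o2 = 1/38.5 - 1/(21.296) = -0.02098 cm^-1, so d_i2 = -47.656 cm.
m_2 = -(-47.656)/(21.296) = 2.2378.
Overall magnification: m = m_1 m_2 = -0.9884.

-0.988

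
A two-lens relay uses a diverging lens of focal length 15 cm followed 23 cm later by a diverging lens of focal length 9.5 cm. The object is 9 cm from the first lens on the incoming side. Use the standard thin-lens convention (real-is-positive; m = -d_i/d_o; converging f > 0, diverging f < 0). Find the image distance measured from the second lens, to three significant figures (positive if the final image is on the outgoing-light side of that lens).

Applying the thin-lens equation to the first lens, 1/(-15) = 1/9 + 1/d_i1, which gives d_i1 = -5.625 cm.
With d_i1 < 0 the first image is virtual and lies on the object side; the object distance for lens 2 is d_o2 = 23 - (-5.625) = 28.625 cm.
Applying the thin-lens equation again with f_2 = -9.5 cm and d_o2 = 28.625 cm gives d_i2 = -7.133 cm.

-7.13 cm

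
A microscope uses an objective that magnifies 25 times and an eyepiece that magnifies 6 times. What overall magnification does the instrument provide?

The overall magnification of a compound microscope is the product of the objective and eyepiece magnifications:
M = M_obj x M_eye = 25 x 6 = 150.

150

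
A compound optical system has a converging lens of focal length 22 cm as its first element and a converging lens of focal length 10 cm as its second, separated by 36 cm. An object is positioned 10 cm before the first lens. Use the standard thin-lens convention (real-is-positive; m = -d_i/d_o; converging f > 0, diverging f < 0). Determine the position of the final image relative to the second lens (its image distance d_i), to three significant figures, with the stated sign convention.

Lens 1: 1/d_i1 = 1/f_1 - 1/d_o1 = 1/22 - 1/10 = -0.05455 cm^-1, so d_i1 = -18.333 cm.
With d_i1 < 0 the first image is virtual and lies on the object side; the object distance for lens 2 is d_o2 = 36 - (-18.333) = 54.333 cm.
Lens 2: 1/d_i2 = 1/f_2 - 1/d_o2 = 1/10 - 1/(54.333) = 0.08160 cm^-1, so d_i2 = 12.256 cm.

12.3 cm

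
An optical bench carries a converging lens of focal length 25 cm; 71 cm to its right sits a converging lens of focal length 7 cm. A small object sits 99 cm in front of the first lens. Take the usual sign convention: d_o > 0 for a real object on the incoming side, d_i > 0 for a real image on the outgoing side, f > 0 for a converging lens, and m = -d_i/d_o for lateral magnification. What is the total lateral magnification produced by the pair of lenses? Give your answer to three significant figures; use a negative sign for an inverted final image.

0.0774

Applying the thin-lens equation to the first lens, 1/25 = 1/99 + 1/d_i1, which gives d_i1 = 33.446 cm.
Its lateral magnification is m_1 = -d_i1/d_o1 = -(33.446)/99 = -0.3378.
The intermediate image is 33.446 cm to the right of lens 1, so d_o2 = L - d_i1 = 71 - 33.446 = 37.554 cm.
Applying the thin-lens equation again with f_2 = 7 cm and d_o2 = 37.554 cm gives d_i2 = 8.604 cm.
m_2 = -(8.604)/(37.554) = -0.2291.
Total m = m_1 x m_2 = (-0.3378)(-0.2291) = 0.0774.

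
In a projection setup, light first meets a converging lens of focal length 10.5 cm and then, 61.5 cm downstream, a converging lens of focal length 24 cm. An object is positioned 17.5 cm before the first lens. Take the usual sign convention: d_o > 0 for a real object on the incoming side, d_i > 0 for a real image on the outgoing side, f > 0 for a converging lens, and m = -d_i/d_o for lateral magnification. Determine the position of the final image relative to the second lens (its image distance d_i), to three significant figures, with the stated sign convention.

Lens 1: 1/d_i1 = 1/f_1 - 1/d_o1 = 1/10.5 - 1/17.5 = 0.03810 cm^-1, so d_i1 = 26.250 cm.
That image sits 35.250 cm in front of the second lens, so d_o2 = 35.250 cm.
Lens 2: 1/d_i2 = 1/f_2 - 1/d_o2 = 1/24 - 1/(35.250) = 0.01330 cm^-1, so d_i2 = 75.200 cm.

75.2 cm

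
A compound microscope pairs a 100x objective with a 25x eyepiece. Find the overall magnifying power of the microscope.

2500

The overall magnification of a compound microscope is the product of the objective and eyepiece magnifications:
M = M_obj x M_eye = 100 x 25 = 2500.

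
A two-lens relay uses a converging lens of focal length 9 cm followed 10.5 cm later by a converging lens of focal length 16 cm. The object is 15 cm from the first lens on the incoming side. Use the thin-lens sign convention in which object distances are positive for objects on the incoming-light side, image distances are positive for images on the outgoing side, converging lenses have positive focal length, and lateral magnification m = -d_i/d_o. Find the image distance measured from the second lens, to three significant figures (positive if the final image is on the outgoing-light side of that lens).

6.86 cm

Lens 1: 1/d_i1 = 1/f_1 - 1/d_o1 = 1/9 - 1/15 = 0.04444 cm^-1, so d_i1 = 22.500 cm.
Since 22.500 cm > 10.5 cm, the first image lies past the second lens and serves as a virtual object: d_o2 = L - d_i1 = -12.000 cm.
Lens 2: 1/d_i2 = 1/f_2 - 1/d_o2 = 1/16 - 1/(-12.000) = 0.14583 cm^-1, so d_i2 = 6.857 cm.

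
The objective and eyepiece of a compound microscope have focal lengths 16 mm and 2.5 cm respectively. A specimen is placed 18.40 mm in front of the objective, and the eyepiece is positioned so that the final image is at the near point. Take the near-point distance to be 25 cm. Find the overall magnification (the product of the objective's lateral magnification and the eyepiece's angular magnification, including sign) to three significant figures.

Convert to cm: f_obj = 16 mm = 1.6 cm; d_o = 18.40 mm = 1.84 cm.
Objective: 1/d_i = 1/f_obj - 1/d_o = 1/1.6 - 1/1.84 = 0.08152 cm^-1, so d_i = 12.267 cm.
m_obj = -d_i/d_o = -12.267/1.84 = -6.667.
Eyepiece angular magnification (image at near point): M_eye = 1 + D/f_e = 1 + 25/2.5 = 11.000.
Overall M = m_obj x M_eye = (-6.667)(11.000) = -73.33.

-73.3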